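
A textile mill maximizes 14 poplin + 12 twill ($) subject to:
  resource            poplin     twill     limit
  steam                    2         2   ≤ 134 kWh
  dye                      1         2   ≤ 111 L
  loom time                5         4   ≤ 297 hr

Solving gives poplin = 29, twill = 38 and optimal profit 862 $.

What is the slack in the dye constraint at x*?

dye used = 1·29 + 2·38 = 105; slack = 111 − 105 = 6.

6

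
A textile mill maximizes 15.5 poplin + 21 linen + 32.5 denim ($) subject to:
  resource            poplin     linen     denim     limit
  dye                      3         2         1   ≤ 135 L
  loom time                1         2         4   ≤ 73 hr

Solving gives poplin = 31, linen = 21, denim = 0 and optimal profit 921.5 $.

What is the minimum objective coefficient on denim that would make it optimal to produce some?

Check each constraint at x*: dye 135/135 (tight); loom time 73/73 (tight).
From A_Bᵀ y = c: 3·y_dye + 1·y_loom time = 15.5; 2·y_dye + 2·y_loom time = 21.
This yields shadow prices y_dye = 2.5, y_loom time = 8.
denim enters the basis when its profit ≥ yᵀa₃ = 2.5·1 + 8·4 = 34.5.

34.5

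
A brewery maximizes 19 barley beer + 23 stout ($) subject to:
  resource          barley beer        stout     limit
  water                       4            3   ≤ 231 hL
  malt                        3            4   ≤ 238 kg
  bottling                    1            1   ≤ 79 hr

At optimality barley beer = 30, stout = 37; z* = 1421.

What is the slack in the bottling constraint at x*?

12

bottling used = 1·30 + 1·37 = 67; slack = 79 − 67 = 12.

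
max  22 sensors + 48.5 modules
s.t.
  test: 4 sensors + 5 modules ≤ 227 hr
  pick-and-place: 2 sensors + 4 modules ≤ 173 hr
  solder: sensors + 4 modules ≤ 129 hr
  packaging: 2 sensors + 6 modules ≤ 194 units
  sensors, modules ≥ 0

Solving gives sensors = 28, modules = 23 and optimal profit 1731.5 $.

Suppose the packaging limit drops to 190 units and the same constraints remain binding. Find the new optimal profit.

Check each constraint at x*: test 227/227 (tight); pick-and-place 148/173 (slack 25); solder 120/129 (slack 9); packaging 194/194 (tight).
Since pick-and-place, solder are not tight, their duals are 0.
Dual feasibility on the basic columns requires 4·y_test + 2·y_packaging = 22, 5·y_test + 6·y_packaging = 48.5.
This yields shadow prices y_test = 2.5, y_packaging = 6.
Δz = y_packaging·Δb = 6 × (-4) = -24, so new z* = 1731.5 − 24 = 1707.5.

1707.5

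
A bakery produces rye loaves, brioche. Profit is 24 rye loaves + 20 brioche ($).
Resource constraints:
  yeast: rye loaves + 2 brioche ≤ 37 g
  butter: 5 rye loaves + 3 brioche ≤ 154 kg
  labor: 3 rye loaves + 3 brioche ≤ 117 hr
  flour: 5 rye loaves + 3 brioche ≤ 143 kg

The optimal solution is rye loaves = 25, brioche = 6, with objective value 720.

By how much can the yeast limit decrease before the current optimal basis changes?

8.4

Binding constraints: yeast, flour. The basis is B = [[1,2],[5,3]] with det -7.
Per unit decrease in yeast, x* moves by d = (0.4286, -0.7143).
The basis stays optimal until brioche reaches 0; allowable decrease = 8.4 g.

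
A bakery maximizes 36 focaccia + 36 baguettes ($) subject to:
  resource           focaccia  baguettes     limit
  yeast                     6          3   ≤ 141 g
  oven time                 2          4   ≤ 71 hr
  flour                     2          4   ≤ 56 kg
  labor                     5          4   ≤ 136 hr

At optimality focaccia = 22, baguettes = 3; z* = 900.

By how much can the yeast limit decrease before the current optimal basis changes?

99

Binding constraints: yeast, flour. The basis is B = [[6,3],[2,4]] with det 18.
Per unit decrease in yeast, x* moves by d = (-0.2222, 0.1111).
The basis stays optimal until focaccia reaches 0; allowable decrease = 99 g.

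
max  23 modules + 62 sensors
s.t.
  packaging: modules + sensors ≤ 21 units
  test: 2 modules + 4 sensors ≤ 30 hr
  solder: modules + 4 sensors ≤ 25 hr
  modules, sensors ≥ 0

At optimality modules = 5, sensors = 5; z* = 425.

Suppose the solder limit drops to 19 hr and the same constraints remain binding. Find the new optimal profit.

At the optimum: packaging uses 10 of 21 (slack = 11); test uses 30 of 30 (binding); solder uses 25 of 25 (binding).
Since packaging is not tight, its dual is 0.
From A_Bᵀ y = c: 2·y_test + 1·y_solder = 23; 4·y_test + 4·y_solder = 62.
This yields shadow prices y_test = 7.5, y_solder = 8.
Δz = y_solder·Δb = 8 × (-6) = -48, so new z* = 425 − 48 = 377.

377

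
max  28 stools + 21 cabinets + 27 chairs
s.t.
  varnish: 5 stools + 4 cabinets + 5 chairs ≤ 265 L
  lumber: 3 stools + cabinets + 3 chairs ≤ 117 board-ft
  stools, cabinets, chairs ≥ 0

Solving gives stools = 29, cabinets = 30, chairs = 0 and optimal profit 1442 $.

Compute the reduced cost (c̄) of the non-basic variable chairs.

-1

Check each constraint at x*: varnish 265/265 (tight); lumber 117/117 (tight).
From A_Bᵀ y = c: 5·y_varnish + 3·y_lumber = 28; 4·y_varnish + 1·y_lumber = 21.
→ y_varnish = 5 and y_lumber = 1.
Reduced cost of chairs: c₃ − yᵀa₃ = 27 − (5·5 + 1·3) = 27 − 28 = -1.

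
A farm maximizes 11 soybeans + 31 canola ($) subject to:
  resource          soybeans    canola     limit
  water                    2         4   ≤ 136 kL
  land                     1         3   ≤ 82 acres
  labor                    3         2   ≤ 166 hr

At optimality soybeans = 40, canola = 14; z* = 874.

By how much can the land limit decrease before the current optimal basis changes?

4.5

Binding constraints: water, land. The basis is B = [[2,4],[1,3]] with det 2.
Per unit decrease in land, x* moves by d = (2, -1).
The basis stays optimal until labor becomes binding; allowable decrease = 4.5 acres.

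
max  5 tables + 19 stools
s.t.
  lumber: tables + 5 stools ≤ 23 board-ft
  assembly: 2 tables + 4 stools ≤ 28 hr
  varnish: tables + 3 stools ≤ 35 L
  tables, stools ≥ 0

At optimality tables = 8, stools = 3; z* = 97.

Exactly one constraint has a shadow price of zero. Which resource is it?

lumber: 23/23 (binding)
assembly: 28/28 (binding)
varnish: 17/35 (slack 18)
By complementary slackness, a constraint with positive slack has shadow price 0 → varnish.

varnish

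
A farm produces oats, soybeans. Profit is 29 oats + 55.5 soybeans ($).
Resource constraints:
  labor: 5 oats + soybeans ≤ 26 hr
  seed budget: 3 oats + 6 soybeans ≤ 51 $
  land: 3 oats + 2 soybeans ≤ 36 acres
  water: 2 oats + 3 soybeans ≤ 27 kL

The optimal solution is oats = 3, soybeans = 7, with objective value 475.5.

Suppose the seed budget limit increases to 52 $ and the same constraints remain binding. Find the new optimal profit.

483.5

Binding: seed budget and water. Non-binding: labor (4 unused), land (13 unused).
Slack constraints have shadow price 0 (complementary slackness).
Dual feasibility on the basic columns requires 3·y_seed budget + 2·y_water = 29, 6·y_seed budget + 3·y_water = 55.5.
→ y_seed budget = 8 and y_water = 2.5.
Δz = y_seed budget·Δb = 8 × (1) = 8, so new z* = 475.5 + 8 = 483.5.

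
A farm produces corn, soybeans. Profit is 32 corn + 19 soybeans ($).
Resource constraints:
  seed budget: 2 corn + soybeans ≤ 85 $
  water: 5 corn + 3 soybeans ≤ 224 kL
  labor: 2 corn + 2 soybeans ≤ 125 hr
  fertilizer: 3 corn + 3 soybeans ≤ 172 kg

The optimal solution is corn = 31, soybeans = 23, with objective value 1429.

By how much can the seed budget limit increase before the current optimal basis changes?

Binding constraints: seed budget, water. The basis is B = [[2,1],[5,3]] with det 1.
Per unit increase in seed budget, x* moves by d = (3, -5).
The basis stays optimal until soybeans reaches 0; allowable increase = 4.6 $.

4.6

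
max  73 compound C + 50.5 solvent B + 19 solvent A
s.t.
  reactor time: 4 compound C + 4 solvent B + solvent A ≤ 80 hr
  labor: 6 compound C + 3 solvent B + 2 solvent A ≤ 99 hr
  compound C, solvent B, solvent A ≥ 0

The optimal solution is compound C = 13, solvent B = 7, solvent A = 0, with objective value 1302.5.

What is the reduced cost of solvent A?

At the optimum: reactor time uses 80 of 80 (binding); labor uses 99 of 99 (binding).
Dual feasibility on the basic columns requires 4·y_reactor time + 6·y_labor = 73, 4·y_reactor time + 3·y_labor = 50.5.
Solving: y_reactor time = 7, y_labor = 7.5.
Reduced cost of solvent A: c₃ − yᵀa₃ = 19 − (7·1 + 7.5·2) = 19 − 22 = -3.

-3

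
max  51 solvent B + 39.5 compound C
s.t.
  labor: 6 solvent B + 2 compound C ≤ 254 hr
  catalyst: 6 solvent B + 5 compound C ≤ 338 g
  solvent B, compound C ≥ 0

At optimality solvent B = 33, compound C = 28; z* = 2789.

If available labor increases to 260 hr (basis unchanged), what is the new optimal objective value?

Both labor and catalyst are binding at x*.
Dual feasibility on the basic columns requires 6·y_labor + 6·y_catalyst = 51, 2·y_labor + 5·y_catalyst = 39.5.
→ y_labor = 1 and y_catalyst = 7.5.
Δz = y_labor·Δb = 1 × (6) = 6, so new z* = 2789 + 6 = 2795.

2795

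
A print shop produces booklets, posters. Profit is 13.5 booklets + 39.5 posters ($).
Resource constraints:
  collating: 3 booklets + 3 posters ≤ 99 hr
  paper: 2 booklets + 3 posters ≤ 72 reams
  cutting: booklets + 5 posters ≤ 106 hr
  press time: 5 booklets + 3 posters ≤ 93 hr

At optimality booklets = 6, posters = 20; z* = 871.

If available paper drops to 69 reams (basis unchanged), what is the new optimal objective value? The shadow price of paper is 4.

859

Δb = -3, so new z* = 871 + (4)·(-3) = 871 − 12 = 859.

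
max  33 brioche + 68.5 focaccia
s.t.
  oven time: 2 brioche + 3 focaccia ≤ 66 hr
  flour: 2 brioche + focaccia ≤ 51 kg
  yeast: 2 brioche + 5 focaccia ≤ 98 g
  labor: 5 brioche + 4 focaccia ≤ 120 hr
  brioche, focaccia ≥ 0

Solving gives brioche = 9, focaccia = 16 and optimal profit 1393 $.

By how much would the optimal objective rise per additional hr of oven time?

Binding: oven time and yeast. Non-binding: flour (17 unused), labor (11 unused).
Slack constraints have shadow price 0 (complementary slackness).
Dual feasibility on the basic columns requires 2·y_oven time + 2·y_yeast = 33, 3·y_oven time + 5·y_yeast = 68.5.
This yields shadow prices y_oven time = 7, y_yeast = 9.5.
Shadow price of oven time = 7.

7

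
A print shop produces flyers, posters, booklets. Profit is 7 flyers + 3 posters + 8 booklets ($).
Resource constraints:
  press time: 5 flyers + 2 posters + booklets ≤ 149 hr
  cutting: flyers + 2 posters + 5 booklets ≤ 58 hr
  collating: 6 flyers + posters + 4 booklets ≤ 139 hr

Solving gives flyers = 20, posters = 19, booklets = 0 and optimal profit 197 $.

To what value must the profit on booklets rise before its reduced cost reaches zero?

At the optimum: press time uses 138 of 149 (slack = 11); cutting uses 58 of 58 (binding); collating uses 139 of 139 (binding).
Since press time is not tight, its dual is 0.
From A_Bᵀ y = c: 1·y_cutting + 6·y_collating = 7; 2·y_cutting + 1·y_collating = 3.
→ y_cutting = 1 and y_collating = 1.
booklets enters the basis when its profit ≥ yᵀa₃ = 1·5 + 1·4 = 9.

9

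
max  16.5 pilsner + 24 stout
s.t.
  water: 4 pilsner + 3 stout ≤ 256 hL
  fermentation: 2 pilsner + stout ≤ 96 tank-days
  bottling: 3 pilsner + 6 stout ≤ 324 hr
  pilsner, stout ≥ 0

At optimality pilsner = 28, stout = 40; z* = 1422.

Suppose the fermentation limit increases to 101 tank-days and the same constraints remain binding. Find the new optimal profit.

At the optimum: water uses 232 of 256 (slack = 24); fermentation uses 96 of 96 (binding); bottling uses 324 of 324 (binding).
Slack constraints have shadow price 0 (complementary slackness).
The binding rows give the dual system: 2·y_fermentation + 3·y_bottling = 16.5 and 1·y_fermentation + 6·y_bottling = 24.
Solving: y_fermentation = 3, y_bottling = 3.5.
Δz = y_fermentation·Δb = 3 × (5) = 15, so new z* = 1422 + 15 = 1437.

1437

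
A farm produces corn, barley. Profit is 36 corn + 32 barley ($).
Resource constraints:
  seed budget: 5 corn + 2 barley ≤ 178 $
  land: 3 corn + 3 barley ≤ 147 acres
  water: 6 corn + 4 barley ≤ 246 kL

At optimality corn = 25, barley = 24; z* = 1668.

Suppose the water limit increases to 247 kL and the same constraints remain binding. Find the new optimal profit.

Binding: land and water. Non-binding: seed budget (5 unused).
By complementary slackness, y = 0 for the non-binding constraint.
From A_Bᵀ y = c: 3·y_land + 6·y_water = 36; 3·y_land + 4·y_water = 32.
This yields shadow prices y_land = 8, y_water = 2.
Δz = y_water·Δb = 2 × (1) = 2, so new z* = 1668 + 2 = 1670.

1670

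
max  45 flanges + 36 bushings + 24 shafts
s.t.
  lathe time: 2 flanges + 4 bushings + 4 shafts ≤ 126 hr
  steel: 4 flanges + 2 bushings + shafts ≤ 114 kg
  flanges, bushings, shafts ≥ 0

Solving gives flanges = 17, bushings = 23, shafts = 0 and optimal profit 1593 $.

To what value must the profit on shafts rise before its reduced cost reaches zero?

27

Both lathe time and steel are binding at x*.
Dual feasibility on the basic columns requires 2·y_lathe time + 4·y_steel = 45, 4·y_lathe time + 2·y_steel = 36.
This yields shadow prices y_lathe time = 4.5, y_steel = 9.
shafts enters the basis when its profit ≥ yᵀa₃ = 4.5·4 + 9·1 = 27.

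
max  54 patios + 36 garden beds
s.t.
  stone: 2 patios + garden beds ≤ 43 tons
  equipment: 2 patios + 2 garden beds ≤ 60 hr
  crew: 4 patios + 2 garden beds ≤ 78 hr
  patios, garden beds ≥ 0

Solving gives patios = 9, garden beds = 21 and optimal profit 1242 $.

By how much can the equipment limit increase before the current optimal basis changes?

18

Binding constraints: equipment, crew. The basis is B = [[2,2],[4,2]] with det -4.
Per unit increase in equipment, x* moves by d = (-0.5, 1).
The basis stays optimal until patios reaches 0; allowable increase = 18 hr.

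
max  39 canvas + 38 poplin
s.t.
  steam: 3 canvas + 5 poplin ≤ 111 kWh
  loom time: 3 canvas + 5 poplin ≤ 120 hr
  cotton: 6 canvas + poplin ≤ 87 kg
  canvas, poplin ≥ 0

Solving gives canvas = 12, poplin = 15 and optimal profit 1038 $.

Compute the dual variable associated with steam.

7

At the optimum: steam uses 111 of 111 (binding); loom time uses 111 of 120 (slack = 9); cotton uses 87 of 87 (binding).
Since loom time is not tight, its dual is 0.
The binding rows give the dual system: 3·y_steam + 6·y_cotton = 39 and 5·y_steam + 1·y_cotton = 38.
→ y_steam = 7 and y_cotton = 3.
Shadow price of steam = 7.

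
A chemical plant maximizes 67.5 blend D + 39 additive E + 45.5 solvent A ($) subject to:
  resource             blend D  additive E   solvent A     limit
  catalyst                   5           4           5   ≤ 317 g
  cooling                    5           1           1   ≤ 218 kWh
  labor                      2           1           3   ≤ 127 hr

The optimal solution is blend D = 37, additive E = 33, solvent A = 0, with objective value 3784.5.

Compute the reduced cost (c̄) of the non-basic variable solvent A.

-2

At the optimum: catalyst uses 317 of 317 (binding); cooling uses 218 of 218 (binding); labor uses 107 of 127 (slack = 20).
Slack constraints have shadow price 0 (complementary slackness).
The binding rows give the dual system: 5·y_catalyst + 5·y_cooling = 67.5 and 4·y_catalyst + 1·y_cooling = 39.
This yields shadow prices y_catalyst = 8.5, y_cooling = 5.
Reduced cost of solvent A: c₃ − yᵀa₃ = 45.5 − (8.5·5 + 5·1) = 45.5 − 47.5 = -2.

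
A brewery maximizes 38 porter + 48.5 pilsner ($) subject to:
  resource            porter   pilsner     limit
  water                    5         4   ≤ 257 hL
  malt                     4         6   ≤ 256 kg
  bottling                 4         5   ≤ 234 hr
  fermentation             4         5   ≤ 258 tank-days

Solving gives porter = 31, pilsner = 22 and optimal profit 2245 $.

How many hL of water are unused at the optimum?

water used = 5·31 + 4·22 = 243; slack = 257 − 243 = 14.

14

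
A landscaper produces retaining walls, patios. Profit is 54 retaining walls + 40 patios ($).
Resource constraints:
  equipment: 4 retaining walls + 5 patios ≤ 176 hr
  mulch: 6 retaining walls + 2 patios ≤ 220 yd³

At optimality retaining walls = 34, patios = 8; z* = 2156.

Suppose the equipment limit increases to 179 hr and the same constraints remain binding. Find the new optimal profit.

2174

Both equipment and mulch are binding at x*.
From A_Bᵀ y = c: 4·y_equipment + 6·y_mulch = 54; 5·y_equipment + 2·y_mulch = 40.
→ y_equipment = 6 and y_mulch = 5.
Δz = y_equipment·Δb = 6 × (3) = 18, so new z* = 2156 + 18 = 2174.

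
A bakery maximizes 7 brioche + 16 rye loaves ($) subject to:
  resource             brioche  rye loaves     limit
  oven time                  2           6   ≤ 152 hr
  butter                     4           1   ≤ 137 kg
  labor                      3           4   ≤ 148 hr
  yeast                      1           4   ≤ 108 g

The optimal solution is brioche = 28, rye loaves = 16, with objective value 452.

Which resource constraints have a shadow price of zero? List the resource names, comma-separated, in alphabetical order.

butter, yeast

oven time: 152/152 (binding)
butter: 128/137 (slack 9)
labor: 148/148 (binding)
yeast: 92/108 (slack 16)
By complementary slackness, a constraint with positive slack has shadow price 0 → butter, yeast.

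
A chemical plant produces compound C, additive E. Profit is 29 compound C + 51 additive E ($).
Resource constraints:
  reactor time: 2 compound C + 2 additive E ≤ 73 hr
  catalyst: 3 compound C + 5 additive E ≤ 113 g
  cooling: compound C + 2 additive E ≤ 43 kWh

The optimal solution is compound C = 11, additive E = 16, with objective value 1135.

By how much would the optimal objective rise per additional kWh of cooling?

At the optimum: reactor time uses 54 of 73 (slack = 19); catalyst uses 113 of 113 (binding); cooling uses 43 of 43 (binding).
Since reactor time is not tight, its dual is 0.
Dual feasibility on the basic columns requires 3·y_catalyst + 1·y_cooling = 29, 5·y_catalyst + 2·y_cooling = 51.
Solving: y_catalyst = 7, y_cooling = 8.
Shadow price of cooling = 8.

8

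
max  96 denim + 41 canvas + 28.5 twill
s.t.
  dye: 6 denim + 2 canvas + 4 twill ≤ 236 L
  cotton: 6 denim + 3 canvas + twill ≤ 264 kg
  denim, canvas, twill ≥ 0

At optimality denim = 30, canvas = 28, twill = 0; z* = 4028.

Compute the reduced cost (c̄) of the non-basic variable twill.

-8.5

At the optimum: dye uses 236 of 236 (binding); cotton uses 264 of 264 (binding).
Dual feasibility on the basic columns requires 6·y_dye + 6·y_cotton = 96, 2·y_dye + 3·y_cotton = 41.
→ y_dye = 7 and y_cotton = 9.
Reduced cost of twill: c₃ − yᵀa₃ = 28.5 − (7·4 + 9·1) = 28.5 − 37 = -8.5.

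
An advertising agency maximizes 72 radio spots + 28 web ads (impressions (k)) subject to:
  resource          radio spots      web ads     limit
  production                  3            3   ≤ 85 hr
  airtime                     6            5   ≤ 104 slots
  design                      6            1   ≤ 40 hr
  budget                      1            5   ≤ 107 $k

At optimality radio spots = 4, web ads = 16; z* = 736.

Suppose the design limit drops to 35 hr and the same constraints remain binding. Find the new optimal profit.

696

Binding: airtime and design. Non-binding: production (25 unused), budget (23 unused).
By complementary slackness, y = 0 for the non-binding constraints.
Dual feasibility on the basic columns requires 6·y_airtime + 6·y_design = 72, 5·y_airtime + 1·y_design = 28.
This yields shadow prices y_airtime = 4, y_design = 8.
Δz = y_design·Δb = 8 × (-5) = -40, so new z* = 736 − 40 = 696.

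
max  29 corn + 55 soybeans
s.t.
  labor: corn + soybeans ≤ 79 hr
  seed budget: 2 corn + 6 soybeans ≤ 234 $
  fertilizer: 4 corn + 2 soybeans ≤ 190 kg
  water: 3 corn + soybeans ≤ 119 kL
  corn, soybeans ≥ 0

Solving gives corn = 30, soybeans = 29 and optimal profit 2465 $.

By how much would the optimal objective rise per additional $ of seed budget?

8.5

Binding: seed budget and water. Non-binding: labor (20 unused), fertilizer (12 unused).
Slack constraints have shadow price 0 (complementary slackness).
From A_Bᵀ y = c: 2·y_seed budget + 3·y_water = 29; 6·y_seed budget + 1·y_water = 55.
Solving: y_seed budget = 8.5, y_water = 4.
Shadow price of seed budget = 8.5.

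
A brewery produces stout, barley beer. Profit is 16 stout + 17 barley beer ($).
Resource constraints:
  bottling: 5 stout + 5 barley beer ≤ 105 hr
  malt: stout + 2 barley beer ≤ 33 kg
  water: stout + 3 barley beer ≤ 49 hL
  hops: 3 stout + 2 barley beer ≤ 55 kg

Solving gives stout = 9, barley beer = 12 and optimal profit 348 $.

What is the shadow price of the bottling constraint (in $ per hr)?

Binding: bottling and malt. Non-binding: water (4 unused), hops (4 unused).
By complementary slackness, y = 0 for the non-binding constraints.
The binding rows give the dual system: 5·y_bottling + 1·y_malt = 16 and 5·y_bottling + 2·y_malt = 17.
This yields shadow prices y_bottling = 3, y_malt = 1.
Shadow price of bottling = 3.

3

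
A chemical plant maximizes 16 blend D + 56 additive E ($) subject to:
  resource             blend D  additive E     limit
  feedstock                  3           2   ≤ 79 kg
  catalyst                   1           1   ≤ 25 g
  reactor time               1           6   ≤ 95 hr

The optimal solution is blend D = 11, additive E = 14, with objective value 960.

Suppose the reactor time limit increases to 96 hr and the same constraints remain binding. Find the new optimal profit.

At the optimum: feedstock uses 61 of 79 (slack = 18); catalyst uses 25 of 25 (binding); reactor time uses 95 of 95 (binding).
By complementary slackness, y = 0 for the non-binding constraint.
Dual feasibility on the basic columns requires 1·y_catalyst + 1·y_reactor time = 16, 1·y_catalyst + 6·y_reactor time = 56.
This yields shadow prices y_catalyst = 8, y_reactor time = 8.
Δz = y_reactor time·Δb = 8 × (1) = 8, so new z* = 960 + 8 = 968.

968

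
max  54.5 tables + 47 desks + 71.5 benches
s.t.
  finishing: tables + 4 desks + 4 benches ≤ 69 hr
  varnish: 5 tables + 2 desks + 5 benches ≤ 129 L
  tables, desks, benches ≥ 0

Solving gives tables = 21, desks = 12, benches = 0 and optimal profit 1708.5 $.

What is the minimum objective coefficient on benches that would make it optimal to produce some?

75.5

Both finishing and varnish are binding at x*.
Dual feasibility on the basic columns requires 1·y_finishing + 5·y_varnish = 54.5, 4·y_finishing + 2·y_varnish = 47.
→ y_finishing = 7 and y_varnish = 9.5.
benches enters the basis when its profit ≥ yᵀa₃ = 7·4 + 9.5·5 = 75.5.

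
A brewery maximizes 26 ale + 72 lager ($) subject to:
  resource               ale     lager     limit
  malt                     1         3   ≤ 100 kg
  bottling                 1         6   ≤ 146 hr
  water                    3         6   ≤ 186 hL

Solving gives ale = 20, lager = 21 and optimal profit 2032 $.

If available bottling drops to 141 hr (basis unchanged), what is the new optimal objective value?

Check each constraint at x*: malt 83/100 (slack 17); bottling 146/146 (tight); water 186/186 (tight).
Since malt is not tight, its dual is 0.
From A_Bᵀ y = c: 1·y_bottling + 3·y_water = 26; 6·y_bottling + 6·y_water = 72.
→ y_bottling = 5 and y_water = 7.
Δz = y_bottling·Δb = 5 × (-5) = -25, so new z* = 2032 − 25 = 2007.

2007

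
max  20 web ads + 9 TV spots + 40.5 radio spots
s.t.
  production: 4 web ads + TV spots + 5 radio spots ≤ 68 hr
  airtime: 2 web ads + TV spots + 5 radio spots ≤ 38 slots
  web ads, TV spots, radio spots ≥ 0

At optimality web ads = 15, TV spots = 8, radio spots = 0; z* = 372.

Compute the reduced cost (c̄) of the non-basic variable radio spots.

Both production and airtime are binding at x*.
From A_Bᵀ y = c: 4·y_production + 2·y_airtime = 20; 1·y_production + 1·y_airtime = 9.
This yields shadow prices y_production = 1, y_airtime = 8.
Reduced cost of radio spots: c₃ − yᵀa₃ = 40.5 − (1·5 + 8·5) = 40.5 − 45 = -4.5.

-4.5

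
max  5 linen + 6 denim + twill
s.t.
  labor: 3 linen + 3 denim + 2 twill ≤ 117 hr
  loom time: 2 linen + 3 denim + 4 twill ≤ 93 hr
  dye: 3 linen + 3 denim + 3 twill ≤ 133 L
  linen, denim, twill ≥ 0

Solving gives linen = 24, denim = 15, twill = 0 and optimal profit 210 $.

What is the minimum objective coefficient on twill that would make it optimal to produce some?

6

Check each constraint at x*: labor 117/117 (tight); loom time 93/93 (tight); dye 117/133 (slack 16).
Since dye is not tight, its dual is 0.
Dual feasibility on the basic columns requires 3·y_labor + 2·y_loom time = 5, 3·y_labor + 3·y_loom time = 6.
Solving: y_labor = 1, y_loom time = 1.
twill enters the basis when its profit ≥ yᵀa₃ = 1·2 + 1·4 = 6.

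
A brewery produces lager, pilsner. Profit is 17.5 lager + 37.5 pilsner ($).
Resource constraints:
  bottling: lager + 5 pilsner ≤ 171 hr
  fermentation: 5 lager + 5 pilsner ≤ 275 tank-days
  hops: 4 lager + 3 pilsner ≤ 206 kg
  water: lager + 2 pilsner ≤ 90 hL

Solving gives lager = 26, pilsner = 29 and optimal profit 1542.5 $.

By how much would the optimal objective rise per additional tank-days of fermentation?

Check each constraint at x*: bottling 171/171 (tight); fermentation 275/275 (tight); hops 191/206 (slack 15); water 84/90 (slack 6).
By complementary slackness, y = 0 for the non-binding constraints.
Dual feasibility on the basic columns requires 1·y_bottling + 5·y_fermentation = 17.5, 5·y_bottling + 5·y_fermentation = 37.5.
→ y_bottling = 5 and y_fermentation = 2.5.
Shadow price of fermentation = 2.5.

2.5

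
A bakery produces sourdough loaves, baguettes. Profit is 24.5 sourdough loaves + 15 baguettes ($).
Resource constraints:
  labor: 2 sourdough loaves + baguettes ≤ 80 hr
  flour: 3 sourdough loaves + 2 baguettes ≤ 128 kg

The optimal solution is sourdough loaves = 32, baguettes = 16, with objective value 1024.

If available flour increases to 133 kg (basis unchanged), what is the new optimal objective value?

Check each constraint at x*: labor 80/80 (tight); flour 128/128 (tight).
From A_Bᵀ y = c: 2·y_labor + 3·y_flour = 24.5; 1·y_labor + 2·y_flour = 15.
Solving: y_labor = 4, y_flour = 5.5.
Δz = y_flour·Δb = 5.5 × (5) = 27.5, so new z* = 1024 + 27.5 = 1051.5.

1051.5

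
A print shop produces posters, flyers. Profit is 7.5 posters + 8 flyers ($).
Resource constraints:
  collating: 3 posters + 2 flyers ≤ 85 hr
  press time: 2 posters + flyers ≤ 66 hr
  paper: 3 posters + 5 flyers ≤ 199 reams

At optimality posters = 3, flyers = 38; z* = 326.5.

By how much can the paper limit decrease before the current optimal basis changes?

114

Binding constraints: collating, paper. The basis is B = [[3,2],[3,5]] with det 9.
Per unit decrease in paper, x* moves by d = (0.2222, -0.3333).
The basis stays optimal until flyers reaches 0; allowable decrease = 114 reams.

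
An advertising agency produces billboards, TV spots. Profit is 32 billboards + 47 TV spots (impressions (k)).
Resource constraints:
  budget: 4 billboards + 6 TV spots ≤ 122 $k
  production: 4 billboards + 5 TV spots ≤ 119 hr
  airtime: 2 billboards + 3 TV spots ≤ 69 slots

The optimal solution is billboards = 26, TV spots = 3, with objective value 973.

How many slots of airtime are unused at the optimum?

8

airtime used = 2·26 + 3·3 = 61; slack = 69 − 61 = 8.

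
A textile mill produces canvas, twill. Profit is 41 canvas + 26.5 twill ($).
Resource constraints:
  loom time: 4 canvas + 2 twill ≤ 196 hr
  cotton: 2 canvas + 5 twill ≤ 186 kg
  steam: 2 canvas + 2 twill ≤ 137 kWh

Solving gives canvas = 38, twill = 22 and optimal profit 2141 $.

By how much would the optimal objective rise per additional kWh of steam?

0

Check each constraint at x*: loom time 196/196 (tight); cotton 186/186 (tight); steam 120/137 (slack 17).
Since steam is not tight, its dual is 0.
From A_Bᵀ y = c: 4·y_loom time + 2·y_cotton = 41; 2·y_loom time + 5·y_cotton = 26.5.
→ y_loom time = 9.5 and y_cotton = 1.5.
Shadow price of steam = 0.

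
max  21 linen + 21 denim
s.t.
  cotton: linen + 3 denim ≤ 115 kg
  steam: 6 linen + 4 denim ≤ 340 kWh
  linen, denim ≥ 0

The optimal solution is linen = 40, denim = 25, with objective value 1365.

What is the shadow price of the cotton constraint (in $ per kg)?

3

At the optimum: cotton uses 115 of 115 (binding); steam uses 340 of 340 (binding).
The binding rows give the dual system: 1·y_cotton + 6·y_steam = 21 and 3·y_cotton + 4·y_steam = 21.
→ y_cotton = 3 and y_steam = 3.
Shadow price of cotton = 3.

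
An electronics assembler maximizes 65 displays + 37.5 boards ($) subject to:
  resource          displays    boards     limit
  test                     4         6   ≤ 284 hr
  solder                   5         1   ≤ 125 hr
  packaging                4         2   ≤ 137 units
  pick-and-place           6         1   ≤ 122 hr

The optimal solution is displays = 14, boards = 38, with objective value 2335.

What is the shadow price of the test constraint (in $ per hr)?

Binding: test and pick-and-place. Non-binding: solder (17 unused), packaging (5 unused).
Since solder, packaging are not tight, their duals are 0.
From A_Bᵀ y = c: 4·y_test + 6·y_pick-and-place = 65; 6·y_test + 1·y_pick-and-place = 37.5.
Solving: y_test = 5, y_pick-and-place = 7.5.
Shadow price of test = 5.

5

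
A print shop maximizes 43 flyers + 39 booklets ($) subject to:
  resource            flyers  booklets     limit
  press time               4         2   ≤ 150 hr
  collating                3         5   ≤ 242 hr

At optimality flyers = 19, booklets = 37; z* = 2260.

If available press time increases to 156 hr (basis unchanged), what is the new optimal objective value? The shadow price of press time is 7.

Δb = 6, so new z* = 2260 + (7)·(6) = 2260 + 42 = 2302.

2302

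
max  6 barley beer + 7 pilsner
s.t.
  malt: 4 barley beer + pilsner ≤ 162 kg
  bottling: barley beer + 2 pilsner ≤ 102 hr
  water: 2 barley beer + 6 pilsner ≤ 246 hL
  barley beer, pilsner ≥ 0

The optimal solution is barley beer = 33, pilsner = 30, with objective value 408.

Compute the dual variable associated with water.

Binding: malt and water. Non-binding: bottling (9 unused).
Since bottling is not tight, its dual is 0.
The binding rows give the dual system: 4·y_malt + 2·y_water = 6 and 1·y_malt + 6·y_water = 7.
This yields shadow prices y_malt = 1, y_water = 1.
Shadow price of water = 1.

1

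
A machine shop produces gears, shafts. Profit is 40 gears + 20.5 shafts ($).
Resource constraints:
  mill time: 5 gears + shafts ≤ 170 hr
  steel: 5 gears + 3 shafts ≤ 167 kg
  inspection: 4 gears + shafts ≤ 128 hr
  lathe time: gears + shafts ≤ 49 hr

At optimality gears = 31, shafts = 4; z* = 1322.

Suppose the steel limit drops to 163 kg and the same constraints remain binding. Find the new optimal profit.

At the optimum: mill time uses 159 of 170 (slack = 11); steel uses 167 of 167 (binding); inspection uses 128 of 128 (binding); lathe time uses 35 of 49 (slack = 14).
By complementary slackness, y = 0 for the non-binding constraints.
Dual feasibility on the basic columns requires 5·y_steel + 4·y_inspection = 40, 3·y_steel + 1·y_inspection = 20.5.
→ y_steel = 6 and y_inspection = 2.5.
Δz = y_steel·Δb = 6 × (-4) = -24, so new z* = 1322 − 24 = 1298.

1298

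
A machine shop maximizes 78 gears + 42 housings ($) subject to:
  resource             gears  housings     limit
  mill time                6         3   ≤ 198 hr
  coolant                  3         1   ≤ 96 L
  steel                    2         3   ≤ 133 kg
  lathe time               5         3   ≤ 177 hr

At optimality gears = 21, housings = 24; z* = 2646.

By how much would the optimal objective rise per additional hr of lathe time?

Binding: mill time and lathe time. Non-binding: coolant (9 unused), steel (19 unused).
Since coolant, steel are not tight, their duals are 0.
From A_Bᵀ y = c: 6·y_mill time + 5·y_lathe time = 78; 3·y_mill time + 3·y_lathe time = 42.
Solving: y_mill time = 8, y_lathe time = 6.
Shadow price of lathe time = 6.

6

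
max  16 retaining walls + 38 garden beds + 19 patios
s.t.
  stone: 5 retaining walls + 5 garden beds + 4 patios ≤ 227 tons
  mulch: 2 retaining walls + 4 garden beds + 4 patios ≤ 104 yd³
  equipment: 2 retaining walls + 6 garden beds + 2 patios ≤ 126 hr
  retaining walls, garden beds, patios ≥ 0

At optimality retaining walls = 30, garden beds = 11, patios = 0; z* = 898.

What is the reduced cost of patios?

Binding: mulch and equipment. Non-binding: stone (22 unused).
By complementary slackness, y = 0 for the non-binding constraint.
The binding rows give the dual system: 2·y_mulch + 2·y_equipment = 16 and 4·y_mulch + 6·y_equipment = 38.
Solving: y_mulch = 5, y_equipment = 3.
Reduced cost of patios: c₃ − yᵀa₃ = 19 − (5·4 + 3·2) = 19 − 26 = -7.

-7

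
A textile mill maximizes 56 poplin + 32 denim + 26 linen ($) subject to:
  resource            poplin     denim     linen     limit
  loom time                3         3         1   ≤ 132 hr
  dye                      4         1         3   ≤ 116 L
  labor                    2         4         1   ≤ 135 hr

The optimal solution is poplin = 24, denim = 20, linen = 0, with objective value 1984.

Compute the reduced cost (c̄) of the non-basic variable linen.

Binding: loom time and dye. Non-binding: labor (7 unused).
Since labor is not tight, its dual is 0.
From A_Bᵀ y = c: 3·y_loom time + 4·y_dye = 56; 3·y_loom time + 1·y_dye = 32.
Solving: y_loom time = 8, y_dye = 8.
Reduced cost of linen: c₃ − yᵀa₃ = 26 − (8·1 + 8·3) = 26 − 32 = -6.

-6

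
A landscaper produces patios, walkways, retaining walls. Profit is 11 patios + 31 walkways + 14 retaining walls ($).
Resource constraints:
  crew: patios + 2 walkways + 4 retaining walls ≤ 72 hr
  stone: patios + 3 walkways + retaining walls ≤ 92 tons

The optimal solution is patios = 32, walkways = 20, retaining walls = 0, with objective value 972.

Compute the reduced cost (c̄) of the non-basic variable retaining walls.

At the optimum: crew uses 72 of 72 (binding); stone uses 92 of 92 (binding).
From A_Bᵀ y = c: 1·y_crew + 1·y_stone = 11; 2·y_crew + 3·y_stone = 31.
→ y_crew = 2 and y_stone = 9.
Reduced cost of retaining walls: c₃ − yᵀa₃ = 14 − (2·4 + 9·1) = 14 − 17 = -3.

-3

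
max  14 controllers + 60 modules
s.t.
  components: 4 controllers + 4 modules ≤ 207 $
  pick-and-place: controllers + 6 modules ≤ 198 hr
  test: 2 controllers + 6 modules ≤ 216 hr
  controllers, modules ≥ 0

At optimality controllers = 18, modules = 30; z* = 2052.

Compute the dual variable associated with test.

4

At the optimum: components uses 192 of 207 (slack = 15); pick-and-place uses 198 of 198 (binding); test uses 216 of 216 (binding).
Since components is not tight, its dual is 0.
Dual feasibility on the basic columns requires 1·y_pick-and-place + 2·y_test = 14, 6·y_pick-and-place + 6·y_test = 60.
→ y_pick-and-place = 6 and y_test = 4.
Shadow price of test = 4.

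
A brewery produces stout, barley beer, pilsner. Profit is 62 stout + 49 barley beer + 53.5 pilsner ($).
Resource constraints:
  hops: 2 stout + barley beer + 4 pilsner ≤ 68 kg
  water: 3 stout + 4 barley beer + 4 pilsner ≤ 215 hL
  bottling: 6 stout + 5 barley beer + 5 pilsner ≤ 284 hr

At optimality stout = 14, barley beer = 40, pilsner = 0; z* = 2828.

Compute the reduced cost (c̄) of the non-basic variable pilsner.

-7.5

Binding: hops and bottling. Non-binding: water (13 unused).
Slack constraints have shadow price 0 (complementary slackness).
Dual feasibility on the basic columns requires 2·y_hops + 6·y_bottling = 62, 1·y_hops + 5·y_bottling = 49.
This yields shadow prices y_hops = 4, y_bottling = 9.
Reduced cost of pilsner: c₃ − yᵀa₃ = 53.5 − (4·4 + 9·5) = 53.5 − 61 = -7.5.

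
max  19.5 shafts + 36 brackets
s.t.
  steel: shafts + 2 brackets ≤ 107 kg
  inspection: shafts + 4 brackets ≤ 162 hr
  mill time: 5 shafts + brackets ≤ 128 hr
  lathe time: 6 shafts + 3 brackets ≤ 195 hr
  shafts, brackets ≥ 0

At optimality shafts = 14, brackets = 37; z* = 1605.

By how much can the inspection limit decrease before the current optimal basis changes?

49

Binding constraints: inspection, lathe time. The basis is B = [[1,4],[6,3]] with det -21.
Per unit decrease in inspection, x* moves by d = (0.1429, -0.2857).
The basis stays optimal until mill time becomes binding; allowable decrease = 49 hr.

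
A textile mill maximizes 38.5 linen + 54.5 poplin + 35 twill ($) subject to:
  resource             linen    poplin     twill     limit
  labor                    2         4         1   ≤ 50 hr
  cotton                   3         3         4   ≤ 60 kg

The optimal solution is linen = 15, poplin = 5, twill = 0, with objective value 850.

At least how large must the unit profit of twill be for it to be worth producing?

38

At the optimum: labor uses 50 of 50 (binding); cotton uses 60 of 60 (binding).
The binding rows give the dual system: 2·y_labor + 3·y_cotton = 38.5 and 4·y_labor + 3·y_cotton = 54.5.
→ y_labor = 8 and y_cotton = 7.5.
twill enters the basis when its profit ≥ yᵀa₃ = 8·1 + 7.5·4 = 38.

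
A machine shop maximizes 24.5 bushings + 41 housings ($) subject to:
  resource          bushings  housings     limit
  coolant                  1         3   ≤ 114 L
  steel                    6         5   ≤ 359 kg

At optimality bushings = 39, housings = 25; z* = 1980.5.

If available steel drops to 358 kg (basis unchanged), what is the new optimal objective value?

At the optimum: coolant uses 114 of 114 (binding); steel uses 359 of 359 (binding).
The binding rows give the dual system: 1·y_coolant + 6·y_steel = 24.5 and 3·y_coolant + 5·y_steel = 41.
Solving: y_coolant = 9.5, y_steel = 2.5.
Δz = y_steel·Δb = 2.5 × (-1) = -2.5, so new z* = 1980.5 − 2.5 = 1978.

1978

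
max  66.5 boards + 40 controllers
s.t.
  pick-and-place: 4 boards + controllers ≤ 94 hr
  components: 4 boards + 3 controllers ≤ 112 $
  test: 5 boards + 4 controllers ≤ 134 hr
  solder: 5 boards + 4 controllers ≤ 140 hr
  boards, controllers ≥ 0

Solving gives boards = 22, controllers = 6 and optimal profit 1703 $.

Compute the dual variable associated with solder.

0

Binding: pick-and-place and test. Non-binding: components (6 unused), solder (6 unused).
By complementary slackness, y = 0 for the non-binding constraints.
Dual feasibility on the basic columns requires 4·y_pick-and-place + 5·y_test = 66.5, 1·y_pick-and-place + 4·y_test = 40.
→ y_pick-and-place = 6 and y_test = 8.5.
Shadow price of solder = 0.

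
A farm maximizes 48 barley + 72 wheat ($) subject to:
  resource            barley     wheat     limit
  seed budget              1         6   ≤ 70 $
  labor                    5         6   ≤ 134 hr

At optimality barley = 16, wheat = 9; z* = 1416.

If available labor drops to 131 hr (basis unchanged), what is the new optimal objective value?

1389

Check each constraint at x*: seed budget 70/70 (tight); labor 134/134 (tight).
The binding rows give the dual system: 1·y_seed budget + 5·y_labor = 48 and 6·y_seed budget + 6·y_labor = 72.
This yields shadow prices y_seed budget = 3, y_labor = 9.
Δz = y_labor·Δb = 9 × (-3) = -27, so new z* = 1416 − 27 = 1389.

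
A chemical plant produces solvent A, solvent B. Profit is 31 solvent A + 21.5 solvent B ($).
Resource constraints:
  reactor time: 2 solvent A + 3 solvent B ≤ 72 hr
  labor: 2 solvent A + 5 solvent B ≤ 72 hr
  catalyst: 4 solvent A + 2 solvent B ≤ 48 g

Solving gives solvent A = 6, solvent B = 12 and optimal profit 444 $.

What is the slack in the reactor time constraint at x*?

24

reactor time used = 2·6 + 3·12 = 48; slack = 72 − 48 = 24.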